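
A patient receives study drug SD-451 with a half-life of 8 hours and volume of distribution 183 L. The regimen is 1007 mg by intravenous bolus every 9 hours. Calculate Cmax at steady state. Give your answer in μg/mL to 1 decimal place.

k = ln2/t½ = ln2/8 ≈ 0.086643 h⁻¹; fraction remaining f = e^(−kτ) = e^(−0.086643×9) ≈ 0.4585.
At steady state, accumulation factor R = 1/(1 − e^(−kτ)) ≈ 1.8467.
Single-dose peak C₀ = D/Vd = 1007/183 ≈ 5.503 μg/mL.
Steady-state peak Cmax,ss = C₀·R ≈ 5.503 × 1.8467 ≈ 10.162 μg/mL.

10.2 μg/mL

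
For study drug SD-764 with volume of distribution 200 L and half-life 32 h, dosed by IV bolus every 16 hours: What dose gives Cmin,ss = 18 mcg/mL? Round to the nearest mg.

τ/t½ = 16/32 ≈ 0.5, so f = (1/2)^(16/32) ≈ 0.707107.
Cmin,ss = (D/Vd)·f/(1−f), so D = Cmin,ss·Vd·(1−f)/f.
D = 18 × 200 × (1−f)/f ≈ 18 × 200 × 0.41421 ≈ 1491.16 mg.

1491 mg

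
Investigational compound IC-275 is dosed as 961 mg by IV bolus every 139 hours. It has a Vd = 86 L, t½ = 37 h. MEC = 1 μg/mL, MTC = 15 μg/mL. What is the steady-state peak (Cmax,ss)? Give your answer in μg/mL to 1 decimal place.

τ/t½ = 139/37 ≈ 3.7568, so fraction remaining f = (1/2)^(139/37) ≈ 0.0740.
At steady state, accumulation factor R = 1/(1 − e^(−kτ)) ≈ 1.0799.
Single-dose peak C₀ = D/Vd = 961/86 ≈ 11.174 μg/mL.
Steady-state peak Cmax,ss = C₀·R ≈ 11.174 × 1.0799 ≈ 12.067 μg/mL.
Peak 12.1 μg/mL vs MTC 15 μg/mL: below toxic threshold.

12.1 μg/mL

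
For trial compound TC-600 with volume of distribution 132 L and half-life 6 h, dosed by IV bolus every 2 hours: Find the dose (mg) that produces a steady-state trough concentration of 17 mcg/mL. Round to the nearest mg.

583 mg

τ/t½ = 2/6 ≈ 0.33333, so f = (1/2)^(2/6) ≈ 0.793701.
Cmin,ss = (D/Vd)·f/(1−f), so D = Cmin,ss·Vd·(1−f)/f.
D = 17 × 132 × (1−f)/f ≈ 17 × 132 × 0.25992 ≈ 583.26 mg.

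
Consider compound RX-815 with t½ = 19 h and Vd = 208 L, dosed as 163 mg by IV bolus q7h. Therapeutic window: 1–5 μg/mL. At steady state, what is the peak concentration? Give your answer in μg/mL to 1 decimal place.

τ/t½ = 7/19 ≈ 0.36842, so fraction remaining f = (1/2)^(7/19) ≈ 0.7746.
At steady state, accumulation factor R = 1/(1 − e^(−kτ)) ≈ 4.4366.
Each bolus raises the concentration by D/Vd = 163/208 ≈ 0.784 μg/mL.
Steady-state peak Cmax,ss = C₀·R ≈ 0.784 × 4.4366 ≈ 3.478 μg/mL.
Peak 3.5 μg/mL vs MTC 5 μg/mL: below toxic threshold.

3.5 μg/mL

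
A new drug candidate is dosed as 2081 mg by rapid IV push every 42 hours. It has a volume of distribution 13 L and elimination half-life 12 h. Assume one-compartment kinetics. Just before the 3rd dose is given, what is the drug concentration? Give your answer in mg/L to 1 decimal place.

15.4 mg/L

f = (1/2)^(τ/t½) = (1/2)^(42/12) ≈ 0.0884.
C₀ = D/Vd = 2081/13 ≈ 160.077 mg/L.
Before the 3rd dose, 2 doses have been given. Superposition: Cmin = C₀·(f + f²).
≈ 160.077 × (0.0884 + 0.0078) ≈ 160.077 × 0.0962 ≈ 15.399 mg/L.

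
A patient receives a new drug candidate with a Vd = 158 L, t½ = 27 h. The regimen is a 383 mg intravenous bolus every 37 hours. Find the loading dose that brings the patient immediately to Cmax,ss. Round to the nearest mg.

625 mg

f = (1/2)^(37/27) ≈ 0.386792; accumulation ratio R = 1/(1−f) ≈ 1.63077.
Loading dose to hit Cmax,ss on first dose: D_load = D_maint·R ≈ 383 × 1.63077 ≈ 624.58 mg.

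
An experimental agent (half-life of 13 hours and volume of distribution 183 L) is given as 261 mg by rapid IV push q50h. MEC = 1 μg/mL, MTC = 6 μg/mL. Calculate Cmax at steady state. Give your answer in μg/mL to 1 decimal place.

1.5 μg/mL

Over one 50-h interval, 50/13 ≈ 3.8462 half-lives elapse, leaving f ≈ 0.0695 of each dose.
Accumulation ratio R = 1/(1 − f) ≈ 1/0.9305 ≈ 1.0747.
Each bolus raises the concentration by D/Vd = 261/183 ≈ 1.426 μg/mL.
Cmax,ss = C₀/(1 − f) ≈ 1.426/0.9305 ≈ 1.533 μg/mL.
Peak 1.5 μg/mL vs MTC 6 μg/mL: below toxic threshold.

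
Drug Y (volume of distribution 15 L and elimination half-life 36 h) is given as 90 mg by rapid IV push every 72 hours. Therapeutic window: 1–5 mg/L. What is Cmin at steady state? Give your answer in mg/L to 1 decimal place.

2.0 mg/L

The dosing interval is 2 half-lives, so f = 2^(−2) = 0.25.
At steady state, R = 1/(1 − 0.25) = 4/3.
Single-dose peak C₀ = D/Vd = 90/15 = 6 mg/L.
Steady-state peak Cmax,ss = C₀·R = 6 × 4/3 ≈ 8.000 mg/L.
Steady-state trough Cmin,ss = Cmax,ss·f ≈ 8.000 × 0.25 ≈ 2.000 mg/L.
Trough 2.0 mg/L vs MEC 1 mg/L: adequate.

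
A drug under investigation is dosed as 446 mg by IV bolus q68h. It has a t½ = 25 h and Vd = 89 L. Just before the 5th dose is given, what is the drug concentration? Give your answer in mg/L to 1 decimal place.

f = (1/2)^(τ/t½) = (1/2)^(68/25) ≈ 0.1518.
C₀ = D/Vd = 446/89 ≈ 5.011 mg/L.
Before the 5th dose, 4 doses have been given. Superposition: Cmin = C₀·(f + f² + … + f^4).
≈ 5.011 × (0.1518 + 0.0230 + 0.0035 + 0.0005) ≈ 5.011 × 0.1788 ≈ 0.896 mg/L.

0.9 mg/L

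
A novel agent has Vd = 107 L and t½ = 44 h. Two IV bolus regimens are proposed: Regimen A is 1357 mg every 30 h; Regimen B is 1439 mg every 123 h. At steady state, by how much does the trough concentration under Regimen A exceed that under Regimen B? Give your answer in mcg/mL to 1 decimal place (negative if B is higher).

Regimen A: f = (1/2)^(30/44) ≈ 0.6234; Cmin,ss = (1357/107)·f/(1−f) ≈ 20.993 mcg/mL.
Regimen B: f = (1/2)^(123/44) ≈ 0.1440; Cmin,ss = (1439/107)·f/(1−f) ≈ 2.262 mcg/mL.
Difference ≈ 20.993 − 2.262 ≈ 18.731 mcg/mL.

18.7 mcg/mL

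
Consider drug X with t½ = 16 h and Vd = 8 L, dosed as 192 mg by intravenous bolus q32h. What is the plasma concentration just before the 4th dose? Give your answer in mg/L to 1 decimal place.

f = (1/2)^(τ/t½) = (1/2)^(32/16) ≈ 0.2500.
C₀ = D/Vd = 192/8 ≈ 24.000 mg/L.
Before the 4th dose, 3 doses have been given. Superposition: Cmin = C₀·(f + f² + … + f^3).
≈ 24.000 × (0.2500 + 0.0625 + 0.0156) ≈ 24.000 × 0.3281 ≈ 7.874 mg/L.

7.9 mg/L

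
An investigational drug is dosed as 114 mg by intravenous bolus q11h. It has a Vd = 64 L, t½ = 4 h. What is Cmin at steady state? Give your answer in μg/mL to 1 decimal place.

τ/t½ = 11/4 ≈ 2.75, so fraction remaining f = (1/2)^(11/4) ≈ 0.1487.
Single-dose peak C₀ = D/Vd = 114/64 ≈ 1.781 μg/mL.
Steady-state trough Cmin,ss = C₀·f/(1−f) ≈ 1.781 × 0.1487/0.8513 ≈ 0.311 μg/mL.

0.3 μg/mL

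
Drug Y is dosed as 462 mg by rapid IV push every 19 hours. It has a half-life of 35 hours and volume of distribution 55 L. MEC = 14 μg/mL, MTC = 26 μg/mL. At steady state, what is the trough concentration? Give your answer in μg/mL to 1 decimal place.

k = ln2/t½ = ln2/35 ≈ 0.019804 h⁻¹; fraction remaining f = e^(−kτ) = e^(−0.019804×19) ≈ 0.6864.
Single-dose peak C₀ = D/Vd = 462/55 ≈ 8.400 μg/mL.
Steady-state trough Cmin,ss = C₀·f/(1−f) ≈ 8.400 × 0.6864/0.3136 ≈ 18.386 μg/mL.
Trough 18.4 μg/mL vs MEC 14 μg/mL: adequate.

18.4 μg/mL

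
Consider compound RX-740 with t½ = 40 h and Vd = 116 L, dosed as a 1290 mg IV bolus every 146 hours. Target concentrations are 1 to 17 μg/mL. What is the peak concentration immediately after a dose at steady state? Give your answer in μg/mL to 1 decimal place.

τ/t½ = 146/40 ≈ 3.65, so fraction remaining f = (1/2)^(146/40) ≈ 0.0797.
Accumulation ratio R = 1/(1 − f) ≈ 1/0.9203 ≈ 1.0866.
Each bolus raises the concentration by D/Vd = 1290/116 ≈ 11.121 μg/mL.
Steady-state peak Cmax,ss = C₀·R ≈ 11.121 × 1.0866 ≈ 12.084 μg/mL.
Peak 12.1 μg/mL vs MTC 17 μg/mL: below toxic threshold.

12.1 μg/mL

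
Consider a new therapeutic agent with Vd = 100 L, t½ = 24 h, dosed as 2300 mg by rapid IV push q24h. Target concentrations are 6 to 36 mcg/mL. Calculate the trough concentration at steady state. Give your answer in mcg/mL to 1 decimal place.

23.0 mcg/mL

τ = 24 h = 1 half-life, so f = (1/2)^1 = 0.5.
At steady state, R = 1/(1 − 0.5) = 2/1.
Single-dose peak C₀ = D/Vd = 2300/100 = 23 mcg/mL.
Steady-state peak Cmax,ss = C₀·R = 23 × 2/1 ≈ 46.000 mcg/mL.
Steady-state trough Cmin,ss = Cmax,ss·f ≈ 46.000 × 0.5 ≈ 23.000 mcg/mL.
Trough 23.0 mcg/mL vs MEC 6 mcg/mL: adequate.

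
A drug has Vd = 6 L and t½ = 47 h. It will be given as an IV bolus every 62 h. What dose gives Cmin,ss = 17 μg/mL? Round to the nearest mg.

τ/t½ = 62/47 ≈ 1.3191, so f = (1/2)^(62/47) ≈ 0.400771.
Cmin,ss = (D/Vd)·f/(1−f), so D = Cmin,ss·Vd·(1−f)/f.
D = 17 × 6 × (1−f)/f ≈ 17 × 6 × 1.49519 ≈ 152.51 mg.

153 mg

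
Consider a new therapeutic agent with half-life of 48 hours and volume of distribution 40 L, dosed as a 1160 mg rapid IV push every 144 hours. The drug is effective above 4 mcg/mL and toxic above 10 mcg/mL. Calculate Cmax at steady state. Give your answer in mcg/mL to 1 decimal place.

τ = 144 h = 3 half-lives, so f = (1/2)^3 = 0.125.
At steady state, R = 1/(1 − 0.125) = 8/7.
Single-dose peak C₀ = D/Vd = 1160/40 = 29 mcg/mL.
Steady-state peak Cmax,ss = C₀·R = 29 × 8/7 ≈ 33.143 mcg/mL.
Peak 33.1 mcg/mL vs MTC 10 mcg/mL: exceeds toxic threshold.

33.1 mcg/mL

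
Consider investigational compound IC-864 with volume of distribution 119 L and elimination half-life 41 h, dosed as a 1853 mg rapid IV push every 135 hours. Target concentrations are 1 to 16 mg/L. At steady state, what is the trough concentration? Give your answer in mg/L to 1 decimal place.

1.8 mg/L

k = ln2/t½ = ln2/41 ≈ 0.016906 h⁻¹; fraction remaining f = e^(−kτ) = e^(−0.016906×135) ≈ 0.1020.
At steady state, accumulation factor R = 1/(1 − e^(−kτ)) ≈ 1.1136.
Each bolus raises the concentration by D/Vd = 1853/119 ≈ 15.571 mg/L.
Cmax,ss = C₀/(1 − f) ≈ 15.571/0.8980 ≈ 17.340 mg/L.
One interval later, Cmin,ss = Cmax,ss·e^(−kτ) ≈ 17.340 × 0.1020 ≈ 1.769 mg/L.
Trough 1.8 mg/L vs MEC 1 mg/L: adequate.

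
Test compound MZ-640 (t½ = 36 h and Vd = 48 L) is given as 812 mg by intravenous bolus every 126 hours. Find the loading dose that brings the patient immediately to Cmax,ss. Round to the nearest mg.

f = (1/2)^(126/36) ≈ 0.088388; accumulation ratio R = 1/(1−f) ≈ 1.09696.
Loading dose to hit Cmax,ss on first dose: D_load = D_maint·R ≈ 812 × 1.09696 ≈ 890.73 mg.

891 mg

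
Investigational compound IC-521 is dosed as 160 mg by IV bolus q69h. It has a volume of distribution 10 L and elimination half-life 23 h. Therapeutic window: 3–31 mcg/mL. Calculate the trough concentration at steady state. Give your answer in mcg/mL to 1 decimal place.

2.3 mcg/mL

τ = 69 h = 3 half-lives, so f = (1/2)^3 = 0.125.
At steady state, R = 1/(1 − 0.125) = 8/7.
Single-dose peak C₀ = D/Vd = 160/10 = 16 mcg/mL.
Steady-state peak Cmax,ss = C₀·R = 16 × 8/7 ≈ 18.286 mcg/mL.
Steady-state trough Cmin,ss = Cmax,ss·f ≈ 18.286 × 0.125 ≈ 2.286 mcg/mL.
Trough 2.3 mcg/mL vs MEC 3 mcg/mL: subtherapeutic.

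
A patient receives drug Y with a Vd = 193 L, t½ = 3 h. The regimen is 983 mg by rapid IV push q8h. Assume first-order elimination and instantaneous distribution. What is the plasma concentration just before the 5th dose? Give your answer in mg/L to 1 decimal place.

f = (1/2)^(τ/t½) = (1/2)^(8/3) ≈ 0.1575.
C₀ = D/Vd = 983/193 ≈ 5.093 mg/L.
Before the 5th dose, 4 doses have been given. Superposition: Cmin = C₀·(f + f² + … + f^4).
≈ 5.093 × (0.1575 + 0.0248 + 0.0039 + 0.0006) ≈ 5.093 × 0.1868 ≈ 0.951 mg/L.

1.0 mg/L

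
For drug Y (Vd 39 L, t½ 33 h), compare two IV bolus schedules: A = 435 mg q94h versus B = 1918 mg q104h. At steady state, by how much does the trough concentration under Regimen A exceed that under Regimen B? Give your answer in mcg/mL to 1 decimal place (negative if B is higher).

-4.4 mcg/mL

Regimen A: f = (1/2)^(94/33) ≈ 0.1388; Cmin,ss = (435/39)·f/(1−f) ≈ 1.798 mcg/mL.
Regimen B: f = (1/2)^(104/33) ≈ 0.1125; Cmin,ss = (1918/39)·f/(1−f) ≈ 6.234 mcg/mL.
Difference ≈ 1.798 − 6.234 ≈ -4.436 mcg/mL.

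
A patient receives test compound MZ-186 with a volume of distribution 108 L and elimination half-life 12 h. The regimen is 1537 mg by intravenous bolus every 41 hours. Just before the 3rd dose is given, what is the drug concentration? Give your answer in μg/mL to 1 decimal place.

1.5 μg/mL

f = (1/2)^(τ/t½) = (1/2)^(41/12) ≈ 0.0936.
C₀ = D/Vd = 1537/108 ≈ 14.231 μg/mL.
Before the 3rd dose, 2 doses have been given. Superposition: Cmin = C₀·(f + f²).
≈ 14.231 × (0.0936 + 0.0088) ≈ 14.231 × 0.1024 ≈ 1.457 μg/mL.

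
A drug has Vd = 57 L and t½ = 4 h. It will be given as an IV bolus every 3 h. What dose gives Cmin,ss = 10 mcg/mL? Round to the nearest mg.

389 mg

τ/t½ = 3/4 ≈ 0.75, so f = (1/2)^(3/4) ≈ 0.594604.
Cmin,ss = (D/Vd)·f/(1−f), so D = Cmin,ss·Vd·(1−f)/f.
D = 10 × 57 × (1−f)/f ≈ 10 × 57 × 0.68179 ≈ 388.62 mg.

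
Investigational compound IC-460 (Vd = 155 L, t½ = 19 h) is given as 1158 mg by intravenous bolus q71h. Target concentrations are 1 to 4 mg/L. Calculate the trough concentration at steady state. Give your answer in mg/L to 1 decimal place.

Over one 71-h interval, 71/19 ≈ 3.7368 half-lives elapse, leaving f ≈ 0.0750 of each dose.
Each bolus raises the concentration by D/Vd = 1158/155 ≈ 7.471 mg/L.
Steady-state trough Cmin,ss = C₀·f/(1−f) ≈ 7.471 × 0.0750/0.9250 ≈ 0.606 mg/L.
Trough 0.6 mg/L vs MEC 1 mg/L: subtherapeutic.

0.6 mg/L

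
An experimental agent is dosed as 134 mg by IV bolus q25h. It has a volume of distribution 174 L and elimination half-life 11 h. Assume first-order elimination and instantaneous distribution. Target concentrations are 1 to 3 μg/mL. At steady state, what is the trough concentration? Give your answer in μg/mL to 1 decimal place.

0.2 μg/mL

τ/t½ = 25/11 ≈ 2.2727, so fraction remaining f = (1/2)^(25/11) ≈ 0.2069.
Accumulation ratio R = 1/(1 − f) ≈ 1/0.7931 ≈ 1.2609.
Each bolus raises the concentration by D/Vd = 134/174 ≈ 0.770 μg/mL.
Cmax,ss = C₀/(1 − f) ≈ 0.770/0.7931 ≈ 0.971 μg/mL.
One interval later, Cmin,ss = Cmax,ss·e^(−kτ) ≈ 0.971 × 0.2069 ≈ 0.201 μg/mL.
Trough 0.2 μg/mL vs MEC 1 μg/mL: subtherapeutic.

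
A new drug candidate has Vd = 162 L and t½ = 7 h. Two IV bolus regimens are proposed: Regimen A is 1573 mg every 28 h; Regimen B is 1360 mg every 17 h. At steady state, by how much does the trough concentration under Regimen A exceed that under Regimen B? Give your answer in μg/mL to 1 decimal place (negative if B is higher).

Regimen A: f = (1/2)^(28/7) ≈ 0.0625; Cmin,ss = (1573/162)·f/(1−f) ≈ 0.647 μg/mL.
Regimen B: f = (1/2)^(17/7) ≈ 0.1857; Cmin,ss = (1360/162)·f/(1−f) ≈ 1.914 μg/mL.
Difference ≈ 0.647 − 1.914 ≈ -1.267 μg/mL.

-1.3 μg/mL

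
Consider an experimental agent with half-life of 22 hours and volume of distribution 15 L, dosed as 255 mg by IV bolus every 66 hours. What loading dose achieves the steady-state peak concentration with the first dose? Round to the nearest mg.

f = (1/2)^(66/22) ≈ 0.125000; accumulation ratio R = 1/(1−f) ≈ 1.14286.
Loading dose to hit Cmax,ss on first dose: D_load = D_maint·R ≈ 255 × 1.14286 ≈ 291.43 mg.

291 mg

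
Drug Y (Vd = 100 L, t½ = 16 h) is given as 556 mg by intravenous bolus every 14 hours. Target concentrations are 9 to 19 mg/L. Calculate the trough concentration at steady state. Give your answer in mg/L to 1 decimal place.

6.7 mg/L

τ/t½ = 14/16 ≈ 0.875, so fraction remaining f = (1/2)^(14/16) ≈ 0.5453.
Accumulation ratio R = 1/(1 − f) ≈ 1/0.4547 ≈ 2.1993.
Single-dose peak C₀ = D/Vd = 556/100 ≈ 5.560 mg/L.
Cmax,ss = C₀/(1 − f) ≈ 5.560/0.4547 ≈ 12.228 mg/L.
Steady-state trough Cmin,ss = Cmax,ss·f ≈ 12.228 × 0.5453 ≈ 6.668 mg/L.
Trough 6.7 mg/L vs MEC 9 mg/L: subtherapeutic.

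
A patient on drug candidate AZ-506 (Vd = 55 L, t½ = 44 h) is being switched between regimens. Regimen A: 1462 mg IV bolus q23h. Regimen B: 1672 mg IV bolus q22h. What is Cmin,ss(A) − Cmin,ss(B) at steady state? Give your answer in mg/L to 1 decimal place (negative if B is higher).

Regimen A: f = (1/2)^(23/44) ≈ 0.6961; Cmin,ss = (1462/55)·f/(1−f) ≈ 60.887 mg/L.
Regimen B: f = (1/2)^(22/44) ≈ 0.7071; Cmin,ss = (1672/55)·f/(1−f) ≈ 73.390 mg/L.
Difference ≈ 60.887 − 73.390 ≈ -12.503 mg/L.

-12.5 mg/L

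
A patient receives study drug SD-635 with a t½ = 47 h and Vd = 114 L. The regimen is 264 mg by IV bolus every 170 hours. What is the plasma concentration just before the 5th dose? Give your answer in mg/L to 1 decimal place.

0.2 mg/L

f = (1/2)^(τ/t½) = (1/2)^(170/47) ≈ 0.0815.
C₀ = D/Vd = 264/114 ≈ 2.316 mg/L.
Before the 5th dose, 4 doses have been given. Superposition: Cmin = C₀·(f + f² + … + f^4).
≈ 2.316 × (0.0815 + 0.0066 + 0.0005 + 0.0000) ≈ 2.316 × 0.0886 ≈ 0.205 mg/L.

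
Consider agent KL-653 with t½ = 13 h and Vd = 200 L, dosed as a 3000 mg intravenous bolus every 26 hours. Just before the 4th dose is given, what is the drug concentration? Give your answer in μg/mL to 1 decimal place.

4.9 μg/mL

f = (1/2)^(τ/t½) = (1/2)^(26/13) ≈ 0.2500.
C₀ = D/Vd = 3000/200 ≈ 15.000 μg/mL.
Before the 4th dose, 3 doses have been given. Superposition: Cmin = C₀·(f + f² + … + f^3).
≈ 15.000 × (0.2500 + 0.0625 + 0.0156) ≈ 15.000 × 0.3281 ≈ 4.921 μg/mL.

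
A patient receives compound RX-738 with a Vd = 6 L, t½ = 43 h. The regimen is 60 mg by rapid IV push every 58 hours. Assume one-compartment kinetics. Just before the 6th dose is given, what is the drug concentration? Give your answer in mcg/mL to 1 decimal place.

6.4 mcg/mL

f = (1/2)^(τ/t½) = (1/2)^(58/43) ≈ 0.3926.
C₀ = D/Vd = 60/6 ≈ 10.000 mcg/mL.
Before the 6th dose, 5 doses have been given. Superposition: Cmin = C₀·(f + f² + … + f^5).
≈ 10.000 × (0.3926 + 0.1541 + 0.0605 + 0.0238 + 0.0093) ≈ 10.000 × 0.6403 ≈ 6.403 mcg/mL.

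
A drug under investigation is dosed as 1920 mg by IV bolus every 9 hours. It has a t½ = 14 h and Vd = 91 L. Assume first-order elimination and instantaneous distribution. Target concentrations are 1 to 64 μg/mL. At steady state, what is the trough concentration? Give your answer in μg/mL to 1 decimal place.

37.6 μg/mL

τ/t½ = 9/14 ≈ 0.64286, so fraction remaining f = (1/2)^(9/14) ≈ 0.6404.
At steady state, accumulation factor R = 1/(1 − e^(−kτ)) ≈ 2.7809.
Single-dose peak C₀ = D/Vd = 1920/91 ≈ 21.099 μg/mL.
Cmax,ss = C₀/(1 − f) ≈ 21.099/0.3596 ≈ 58.674 μg/mL.
One interval later, Cmin,ss = Cmax,ss·e^(−kτ) ≈ 58.674 × 0.6404 ≈ 37.575 μg/mL.
Trough 37.6 μg/mL vs MEC 1 μg/mL: adequate.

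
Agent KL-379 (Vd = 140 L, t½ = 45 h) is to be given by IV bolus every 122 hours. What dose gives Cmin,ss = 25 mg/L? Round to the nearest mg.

19419 mg

τ/t½ = 122/45 ≈ 2.7111, so f = (1/2)^(122/45) ≈ 0.152712.
Cmin,ss = (D/Vd)·f/(1−f), so D = Cmin,ss·Vd·(1−f)/f.
D = 25 × 140 × (1−f)/f ≈ 25 × 140 × 5.54827 ≈ 19418.94 mg.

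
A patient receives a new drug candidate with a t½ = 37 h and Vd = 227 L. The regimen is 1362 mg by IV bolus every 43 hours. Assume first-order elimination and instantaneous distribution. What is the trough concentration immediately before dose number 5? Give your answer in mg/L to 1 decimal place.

f = (1/2)^(τ/t½) = (1/2)^(43/37) ≈ 0.4468.
C₀ = D/Vd = 1362/227 ≈ 6.000 mg/L.
Before the 5th dose, 4 doses have been given. Superposition: Cmin = C₀·(f + f² + … + f^4).
≈ 6.000 × (0.4468 + 0.1996 + 0.0892 + 0.0399) ≈ 6.000 × 0.7755 ≈ 4.653 mg/L.

4.7 mg/L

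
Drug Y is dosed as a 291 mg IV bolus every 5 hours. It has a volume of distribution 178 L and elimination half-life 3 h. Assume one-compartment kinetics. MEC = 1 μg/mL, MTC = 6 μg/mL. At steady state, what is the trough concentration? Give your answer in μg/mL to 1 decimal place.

0.8 μg/mL

k = ln2/t½ = ln2/3 ≈ 0.231049 h⁻¹; fraction remaining f = e^(−kτ) = e^(−0.231049×5) ≈ 0.3150.
At steady state, accumulation factor R = 1/(1 − e^(−kτ)) ≈ 1.4599.
Single-dose peak C₀ = D/Vd = 291/178 ≈ 1.635 μg/mL.
Cmax,ss = C₀/(1 − f) ≈ 1.635/0.6850 ≈ 2.387 μg/mL.
Steady-state trough Cmin,ss = Cmax,ss·f ≈ 2.387 × 0.3150 ≈ 0.752 μg/mL.
Trough 0.8 μg/mL vs MEC 1 μg/mL: subtherapeutic.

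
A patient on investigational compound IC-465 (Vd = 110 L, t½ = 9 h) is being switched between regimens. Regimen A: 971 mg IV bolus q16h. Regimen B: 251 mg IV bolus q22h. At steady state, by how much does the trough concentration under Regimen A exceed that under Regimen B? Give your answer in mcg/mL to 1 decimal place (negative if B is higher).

3.1 mcg/mL

Regimen A: f = (1/2)^(16/9) ≈ 0.2916; Cmin,ss = (971/110)·f/(1−f) ≈ 3.634 mcg/mL.
Regimen B: f = (1/2)^(22/9) ≈ 0.1837; Cmin,ss = (251/110)·f/(1−f) ≈ 0.513 mcg/mL.
Difference ≈ 3.634 − 0.513 ≈ 3.121 mcg/mL.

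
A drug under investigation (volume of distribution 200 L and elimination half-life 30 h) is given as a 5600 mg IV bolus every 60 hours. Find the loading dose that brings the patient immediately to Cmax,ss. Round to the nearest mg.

7467 mg

f = (1/2)^(60/30) ≈ 0.250000; accumulation ratio R = 1/(1−f) ≈ 1.33333.
Loading dose to hit Cmax,ss on first dose: D_load = D_maint·R ≈ 5600 × 1.33333 ≈ 7466.65 mg.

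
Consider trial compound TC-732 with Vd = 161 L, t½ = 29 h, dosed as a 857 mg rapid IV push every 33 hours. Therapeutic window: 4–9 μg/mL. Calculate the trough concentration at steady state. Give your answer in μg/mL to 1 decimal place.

4.4 μg/mL

τ/t½ = 33/29 ≈ 1.1379, so fraction remaining f = (1/2)^(33/29) ≈ 0.4544.
Single-dose peak C₀ = D/Vd = 857/161 ≈ 5.323 μg/mL.
Steady-state trough Cmin,ss = C₀·f/(1−f) ≈ 5.323 × 0.4544/0.5456 ≈ 4.433 μg/mL.
Trough 4.4 μg/mL vs MEC 4 μg/mL: adequate.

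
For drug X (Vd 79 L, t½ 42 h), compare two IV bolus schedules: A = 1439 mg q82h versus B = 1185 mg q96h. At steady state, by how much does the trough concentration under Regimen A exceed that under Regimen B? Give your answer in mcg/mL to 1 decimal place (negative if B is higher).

Regimen A: f = (1/2)^(82/42) ≈ 0.2584; Cmin,ss = (1439/79)·f/(1−f) ≈ 6.347 mcg/mL.
Regimen B: f = (1/2)^(96/42) ≈ 0.2051; Cmin,ss = (1185/79)·f/(1−f) ≈ 3.870 mcg/mL.
Difference ≈ 6.347 − 3.870 ≈ 2.477 mcg/mL.

2.5 mcg/mL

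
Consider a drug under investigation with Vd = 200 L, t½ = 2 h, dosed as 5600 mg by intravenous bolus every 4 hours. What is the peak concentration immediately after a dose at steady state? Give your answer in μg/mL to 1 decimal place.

The dosing interval is 2 half-lives, so f = 2^(−2) = 0.25.
At steady state, R = 1/(1 − 0.25) = 4/3.
Single-dose peak C₀ = D/Vd = 5600/200 = 28 μg/mL.
Steady-state peak Cmax,ss = C₀·R = 28 × 4/3 ≈ 37.333 μg/mL.

37.3 μg/mL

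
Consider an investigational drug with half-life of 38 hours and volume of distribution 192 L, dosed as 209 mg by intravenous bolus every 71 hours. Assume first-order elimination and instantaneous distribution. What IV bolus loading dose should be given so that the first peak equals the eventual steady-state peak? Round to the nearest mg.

288 mg

f = (1/2)^(71/38) ≈ 0.273873; accumulation ratio R = 1/(1−f) ≈ 1.37717.
Loading dose to hit Cmax,ss on first dose: D_load = D_maint·R ≈ 209 × 1.37717 ≈ 287.83 mg.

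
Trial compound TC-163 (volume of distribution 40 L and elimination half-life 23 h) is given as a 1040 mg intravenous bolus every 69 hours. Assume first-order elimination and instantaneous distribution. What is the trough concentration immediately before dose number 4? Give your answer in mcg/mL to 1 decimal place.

f = (1/2)^(τ/t½) = (1/2)^(69/23) ≈ 0.1250.
C₀ = D/Vd = 1040/40 ≈ 26.000 mcg/mL.
Before the 4th dose, 3 doses have been given. Superposition: Cmin = C₀·(f + f² + … + f^3).
≈ 26.000 × (0.1250 + 0.0156 + 0.0020) ≈ 26.000 × 0.1426 ≈ 3.708 mcg/mL.

3.7 mcg/mL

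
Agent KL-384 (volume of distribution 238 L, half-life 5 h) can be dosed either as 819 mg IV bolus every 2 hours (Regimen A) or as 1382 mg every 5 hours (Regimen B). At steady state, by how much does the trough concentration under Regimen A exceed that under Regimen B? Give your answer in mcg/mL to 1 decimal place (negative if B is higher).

Regimen A: f = (1/2)^(2/5) ≈ 0.7579; Cmin,ss = (819/238)·f/(1−f) ≈ 10.773 mcg/mL.
Regimen B: f = (1/2)^(5/5) ≈ 0.5000; Cmin,ss = (1382/238)·f/(1−f) ≈ 5.807 mcg/mL.
Difference ≈ 10.773 − 5.807 ≈ 4.966 mcg/mL.

5.0 mcg/mL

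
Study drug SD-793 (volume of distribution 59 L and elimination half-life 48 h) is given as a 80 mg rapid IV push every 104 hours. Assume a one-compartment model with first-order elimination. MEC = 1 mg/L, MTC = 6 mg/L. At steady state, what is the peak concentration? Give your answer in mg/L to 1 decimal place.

τ/t½ = 104/48 ≈ 2.1667, so fraction remaining f = (1/2)^(104/48) ≈ 0.2227.
Accumulation ratio R = 1/(1 − f) ≈ 1/0.7773 ≈ 1.2865.
Each bolus raises the concentration by D/Vd = 80/59 ≈ 1.356 mg/L.
Steady-state peak Cmax,ss = C₀·R ≈ 1.356 × 1.2865 ≈ 1.744 mg/L.
Peak 1.7 mg/L vs MTC 6 mg/L: below toxic threshold.

1.7 mg/L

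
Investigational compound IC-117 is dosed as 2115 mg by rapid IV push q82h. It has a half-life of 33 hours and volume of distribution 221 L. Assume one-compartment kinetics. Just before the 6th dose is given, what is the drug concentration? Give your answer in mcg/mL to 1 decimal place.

2.1 mcg/mL

f = (1/2)^(τ/t½) = (1/2)^(82/33) ≈ 0.1786.
C₀ = D/Vd = 2115/221 ≈ 9.570 mcg/mL.
Before the 6th dose, 5 doses have been given. Superposition: Cmin = C₀·(f + f² + … + f^5).
≈ 9.570 × (0.1786 + 0.0319 + 0.0057 + 0.0010 + 0.0002) ≈ 9.570 × 0.2174 ≈ 2.081 mcg/mL.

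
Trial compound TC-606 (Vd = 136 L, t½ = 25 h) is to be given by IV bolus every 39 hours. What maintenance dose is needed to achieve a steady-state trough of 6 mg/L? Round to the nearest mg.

τ/t½ = 39/25 ≈ 1.56, so f = (1/2)^(39/25) ≈ 0.339151.
Cmin,ss = (D/Vd)·f/(1−f), so D = Cmin,ss·Vd·(1−f)/f.
D = 6 × 136 × (1−f)/f ≈ 6 × 136 × 1.94854 ≈ 1590.01 mg.

1590 mg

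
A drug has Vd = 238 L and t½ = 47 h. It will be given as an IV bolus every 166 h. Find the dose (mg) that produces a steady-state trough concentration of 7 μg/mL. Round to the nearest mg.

τ/t½ = 166/47 ≈ 3.5319, so f = (1/2)^(166/47) ≈ 0.086455.
Cmin,ss = (D/Vd)·f/(1−f), so D = Cmin,ss·Vd·(1−f)/f.
D = 7 × 238 × (1−f)/f ≈ 7 × 238 × 10.56671 ≈ 17604.14 mg.

17604 mg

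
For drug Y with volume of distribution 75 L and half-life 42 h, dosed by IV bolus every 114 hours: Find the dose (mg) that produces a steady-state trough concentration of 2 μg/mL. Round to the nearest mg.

τ/t½ = 114/42 ≈ 2.7143, so f = (1/2)^(114/42) ≈ 0.152377.
Cmin,ss = (D/Vd)·f/(1−f), so D = Cmin,ss·Vd·(1−f)/f.
D = 2 × 75 × (1−f)/f ≈ 2 × 75 × 5.56267 ≈ 834.40 mg.

834 mg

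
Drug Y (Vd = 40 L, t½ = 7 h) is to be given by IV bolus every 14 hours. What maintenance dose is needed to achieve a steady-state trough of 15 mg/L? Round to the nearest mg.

1800 mg

τ/t½ = 14/7 ≈ 2, so f = (1/2)^(14/7) ≈ 0.250000.
Cmin,ss = (D/Vd)·f/(1−f), so D = Cmin,ss·Vd·(1−f)/f.
D = 15 × 40 × (1−f)/f ≈ 15 × 40 × 3.00000 ≈ 1800.00 mg.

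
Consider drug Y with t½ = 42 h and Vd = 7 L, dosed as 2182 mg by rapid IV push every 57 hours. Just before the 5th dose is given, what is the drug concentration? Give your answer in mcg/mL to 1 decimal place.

195.0 mcg/mL

f = (1/2)^(τ/t½) = (1/2)^(57/42) ≈ 0.3904.
C₀ = D/Vd = 2182/7 ≈ 311.714 mcg/mL.
Before the 5th dose, 4 doses have been given. Superposition: Cmin = C₀·(f + f² + … + f^4).
≈ 311.714 × (0.3904 + 0.1524 + 0.0595 + 0.0232) ≈ 311.714 × 0.6255 ≈ 194.977 mcg/mL.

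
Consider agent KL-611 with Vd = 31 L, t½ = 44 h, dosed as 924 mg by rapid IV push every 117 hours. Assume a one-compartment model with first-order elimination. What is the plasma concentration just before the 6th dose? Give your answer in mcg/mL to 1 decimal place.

5.6 mcg/mL

f = (1/2)^(τ/t½) = (1/2)^(117/44) ≈ 0.1583.
C₀ = D/Vd = 924/31 ≈ 29.806 mcg/mL.
Before the 6th dose, 5 doses have been given. Superposition: Cmin = C₀·(f + f² + … + f^5).
≈ 29.806 × (0.1583 + 0.0251 + 0.0040 + 0.0006 + 0.0001) ≈ 29.806 × 0.1881 ≈ 5.607 mcg/mL.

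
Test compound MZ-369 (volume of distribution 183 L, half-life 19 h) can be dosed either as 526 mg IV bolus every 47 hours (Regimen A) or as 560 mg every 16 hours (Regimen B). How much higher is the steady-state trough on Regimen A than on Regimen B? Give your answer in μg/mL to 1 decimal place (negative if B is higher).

-3.2 μg/mL

Regimen A: f = (1/2)^(47/19) ≈ 0.1800; Cmin,ss = (526/183)·f/(1−f) ≈ 0.631 μg/mL.
Regimen B: f = (1/2)^(16/19) ≈ 0.5578; Cmin,ss = (560/183)·f/(1−f) ≈ 3.860 μg/mL.
Difference ≈ 0.631 − 3.860 ≈ -3.229 μg/mL.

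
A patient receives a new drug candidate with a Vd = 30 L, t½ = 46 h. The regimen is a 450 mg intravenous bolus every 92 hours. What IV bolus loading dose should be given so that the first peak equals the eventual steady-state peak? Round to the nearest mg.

600 mg

f = (1/2)^(92/46) ≈ 0.250000; accumulation ratio R = 1/(1−f) ≈ 1.33333.
Loading dose to hit Cmax,ss on first dose: D_load = D_maint·R ≈ 450 × 1.33333 ≈ 600.00 mg.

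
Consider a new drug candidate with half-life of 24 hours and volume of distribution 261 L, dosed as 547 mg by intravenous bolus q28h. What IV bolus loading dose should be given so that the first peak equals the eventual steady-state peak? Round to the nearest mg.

986 mg

f = (1/2)^(28/24) ≈ 0.445449; accumulation ratio R = 1/(1−f) ≈ 1.80326.
Loading dose to hit Cmax,ss on first dose: D_load = D_maint·R ≈ 547 × 1.80326 ≈ 986.38 mg.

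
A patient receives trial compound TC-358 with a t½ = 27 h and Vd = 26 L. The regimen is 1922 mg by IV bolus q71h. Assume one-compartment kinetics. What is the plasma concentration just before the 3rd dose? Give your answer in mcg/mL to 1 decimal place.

13.9 mcg/mL

f = (1/2)^(τ/t½) = (1/2)^(71/27) ≈ 0.1616.
C₀ = D/Vd = 1922/26 ≈ 73.923 mcg/mL.
Before the 3rd dose, 2 doses have been given. Superposition: Cmin = C₀·(f + f²).
≈ 73.923 × (0.1616 + 0.0261) ≈ 73.923 × 0.1877 ≈ 13.875 mcg/mL.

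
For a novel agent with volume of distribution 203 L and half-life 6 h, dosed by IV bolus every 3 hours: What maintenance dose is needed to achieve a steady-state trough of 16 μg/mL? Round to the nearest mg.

τ/t½ = 3/6 ≈ 0.5, so f = (1/2)^(3/6) ≈ 0.707107.
Cmin,ss = (D/Vd)·f/(1−f), so D = Cmin,ss·Vd·(1−f)/f.
D = 16 × 203 × (1−f)/f ≈ 16 × 203 × 0.41421 ≈ 1345.35 mg.

1345 mg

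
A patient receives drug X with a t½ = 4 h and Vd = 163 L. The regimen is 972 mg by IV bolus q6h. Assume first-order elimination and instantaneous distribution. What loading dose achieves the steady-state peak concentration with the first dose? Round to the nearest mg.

1504 mg

f = (1/2)^(6/4) ≈ 0.353553; accumulation ratio R = 1/(1−f) ≈ 1.54692.
Loading dose to hit Cmax,ss on first dose: D_load = D_maint·R ≈ 972 × 1.54692 ≈ 1503.61 mg.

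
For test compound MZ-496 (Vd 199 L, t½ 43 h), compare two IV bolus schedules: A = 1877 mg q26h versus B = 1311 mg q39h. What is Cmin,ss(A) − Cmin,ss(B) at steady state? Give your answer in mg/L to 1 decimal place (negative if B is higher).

10.6 mg/L

Regimen A: f = (1/2)^(26/43) ≈ 0.6576; Cmin,ss = (1877/199)·f/(1−f) ≈ 18.115 mg/L.
Regimen B: f = (1/2)^(39/43) ≈ 0.5333; Cmin,ss = (1311/199)·f/(1−f) ≈ 7.528 mg/L.
Difference ≈ 18.115 − 7.528 ≈ 10.587 mg/L.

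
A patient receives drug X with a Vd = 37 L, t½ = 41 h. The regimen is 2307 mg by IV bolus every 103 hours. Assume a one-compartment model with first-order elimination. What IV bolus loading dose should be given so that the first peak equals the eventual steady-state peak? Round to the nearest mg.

f = (1/2)^(103/41) ≈ 0.175289; accumulation ratio R = 1/(1−f) ≈ 1.21255.
Loading dose to hit Cmax,ss on first dose: D_load = D_maint·R ≈ 2307 × 1.21255 ≈ 2797.35 mg.

2797 mg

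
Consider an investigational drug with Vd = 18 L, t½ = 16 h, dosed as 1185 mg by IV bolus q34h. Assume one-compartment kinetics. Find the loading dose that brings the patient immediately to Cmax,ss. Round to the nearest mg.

f = (1/2)^(34/16) ≈ 0.229251; accumulation ratio R = 1/(1−f) ≈ 1.29744.
Loading dose to hit Cmax,ss on first dose: D_load = D_maint·R ≈ 1185 × 1.29744 ≈ 1537.47 mg.

1537 mg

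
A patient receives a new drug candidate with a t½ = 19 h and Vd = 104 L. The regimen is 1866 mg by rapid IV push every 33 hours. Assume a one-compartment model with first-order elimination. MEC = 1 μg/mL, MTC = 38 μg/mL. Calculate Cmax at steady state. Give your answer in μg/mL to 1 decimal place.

25.6 μg/mL

τ/t½ = 33/19 ≈ 1.7368, so fraction remaining f = (1/2)^(33/19) ≈ 0.3000.
At steady state, accumulation factor R = 1/(1 − e^(−kτ)) ≈ 1.4286.
Single-dose peak C₀ = D/Vd = 1866/104 ≈ 17.942 μg/mL.
Cmax,ss = C₀/(1 − f) ≈ 17.942/0.7000 ≈ 25.631 μg/mL.
Peak 25.6 μg/mL vs MTC 38 μg/mL: below toxic threshold.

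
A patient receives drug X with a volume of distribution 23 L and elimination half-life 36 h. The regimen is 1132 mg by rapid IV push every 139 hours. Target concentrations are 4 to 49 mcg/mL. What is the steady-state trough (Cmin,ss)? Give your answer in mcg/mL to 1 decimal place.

3.6 mcg/mL

τ/t½ = 139/36 ≈ 3.8611, so fraction remaining f = (1/2)^(139/36) ≈ 0.0688.
At steady state, accumulation factor R = 1/(1 − e^(−kτ)) ≈ 1.0739.
Each bolus raises the concentration by D/Vd = 1132/23 ≈ 49.217 mcg/mL.
Cmax,ss = C₀/(1 − f) ≈ 49.217/0.9312 ≈ 52.853 mcg/mL.
Steady-state trough Cmin,ss = Cmax,ss·f ≈ 52.853 × 0.0688 ≈ 3.636 mcg/mL.
Trough 3.6 mcg/mL vs MEC 4 mcg/mL: subtherapeutic.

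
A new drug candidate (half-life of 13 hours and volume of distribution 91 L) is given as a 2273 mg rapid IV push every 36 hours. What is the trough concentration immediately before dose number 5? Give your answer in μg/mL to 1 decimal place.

4.3 μg/mL

f = (1/2)^(τ/t½) = (1/2)^(36/13) ≈ 0.1467.
C₀ = D/Vd = 2273/91 ≈ 24.978 μg/mL.
Before the 5th dose, 4 doses have been given. Superposition: Cmin = C₀·(f + f² + … + f^4).
≈ 24.978 × (0.1467 + 0.0215 + 0.0032 + 0.0005) ≈ 24.978 × 0.1719 ≈ 4.294 μg/mL.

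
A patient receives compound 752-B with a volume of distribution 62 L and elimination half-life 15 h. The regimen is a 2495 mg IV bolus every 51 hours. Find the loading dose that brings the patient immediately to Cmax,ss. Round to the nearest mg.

f = (1/2)^(51/15) ≈ 0.094732; accumulation ratio R = 1/(1−f) ≈ 1.10465.
Loading dose to hit Cmax,ss on first dose: D_load = D_maint·R ≈ 2495 × 1.10465 ≈ 2756.10 mg.

2756 mg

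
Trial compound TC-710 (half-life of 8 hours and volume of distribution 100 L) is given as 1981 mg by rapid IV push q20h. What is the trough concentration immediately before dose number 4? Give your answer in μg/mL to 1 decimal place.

f = (1/2)^(τ/t½) = (1/2)^(20/8) ≈ 0.1768.
C₀ = D/Vd = 1981/100 ≈ 19.810 μg/mL.
Before the 4th dose, 3 doses have been given. Superposition: Cmin = C₀·(f + f² + … + f^3).
≈ 19.810 × (0.1768 + 0.0313 + 0.0055) ≈ 19.810 × 0.2136 ≈ 4.231 μg/mL.

4.2 μg/mL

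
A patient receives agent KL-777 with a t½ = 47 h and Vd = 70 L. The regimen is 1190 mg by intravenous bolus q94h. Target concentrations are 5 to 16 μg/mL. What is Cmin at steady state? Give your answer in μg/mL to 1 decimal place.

τ = 94 h = 2 half-lives, so f = (1/2)^2 = 0.25.
Accumulation ratio R = 1/(1 − f) = 1/0.75 = 4/3.
Single-dose peak C₀ = D/Vd = 1190/70 = 17 μg/mL.
Steady-state peak Cmax,ss = C₀·R = 17 × 4/3 ≈ 22.667 μg/mL.
Steady-state trough Cmin,ss = Cmax,ss·f ≈ 22.667 × 0.25 ≈ 5.667 μg/mL.
Trough 5.7 μg/mL vs MEC 5 μg/mL: adequate.

5.7 μg/mL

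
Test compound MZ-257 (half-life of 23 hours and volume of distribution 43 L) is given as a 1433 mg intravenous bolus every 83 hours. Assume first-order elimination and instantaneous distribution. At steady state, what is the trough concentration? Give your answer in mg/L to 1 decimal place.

3.0 mg/L

τ/t½ = 83/23 ≈ 3.6087, so fraction remaining f = (1/2)^(83/23) ≈ 0.0820.
At steady state, accumulation factor R = 1/(1 − e^(−kτ)) ≈ 1.0893.
Each bolus raises the concentration by D/Vd = 1433/43 ≈ 33.326 mg/L.
Steady-state peak Cmax,ss = C₀·R ≈ 33.326 × 1.0893 ≈ 36.302 mg/L.
One interval later, Cmin,ss = Cmax,ss·e^(−kτ) ≈ 36.302 × 0.0820 ≈ 2.977 mg/L.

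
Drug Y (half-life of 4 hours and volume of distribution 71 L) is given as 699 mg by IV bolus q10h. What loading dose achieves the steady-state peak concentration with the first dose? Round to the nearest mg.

849 mg

f = (1/2)^(10/4) ≈ 0.176777; accumulation ratio R = 1/(1−f) ≈ 1.21474.
Loading dose to hit Cmax,ss on first dose: D_load = D_maint·R ≈ 699 × 1.21474 ≈ 849.10 mg.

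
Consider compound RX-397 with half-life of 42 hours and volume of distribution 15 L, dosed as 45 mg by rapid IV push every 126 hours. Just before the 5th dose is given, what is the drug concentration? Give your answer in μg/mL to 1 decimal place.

f = (1/2)^(τ/t½) = (1/2)^(126/42) ≈ 0.1250.
C₀ = D/Vd = 45/15 ≈ 3.000 μg/mL.
Before the 5th dose, 4 doses have been given. Superposition: Cmin = C₀·(f + f² + … + f^4).
≈ 3.000 × (0.1250 + 0.0156 + 0.0020 + 0.0002) ≈ 3.000 × 0.1428 ≈ 0.428 μg/mL.

0.4 μg/mL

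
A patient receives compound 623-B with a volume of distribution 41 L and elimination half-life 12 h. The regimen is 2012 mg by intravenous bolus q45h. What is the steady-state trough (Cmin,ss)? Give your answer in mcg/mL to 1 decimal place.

τ/t½ = 45/12 ≈ 3.75, so fraction remaining f = (1/2)^(45/12) ≈ 0.0743.
At steady state, accumulation factor R = 1/(1 − e^(−kτ)) ≈ 1.0803.
Each bolus raises the concentration by D/Vd = 2012/41 ≈ 49.073 mcg/mL.
Steady-state peak Cmax,ss = C₀·R ≈ 49.073 × 1.0803 ≈ 53.014 mcg/mL.
One interval later, Cmin,ss = Cmax,ss·e^(−kτ) ≈ 53.014 × 0.0743 ≈ 3.939 mcg/mL.

3.9 mcg/mL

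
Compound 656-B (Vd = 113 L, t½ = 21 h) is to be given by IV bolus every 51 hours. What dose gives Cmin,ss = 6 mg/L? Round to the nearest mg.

τ/t½ = 51/21 ≈ 2.4286, so f = (1/2)^(51/21) ≈ 0.185749.
Cmin,ss = (D/Vd)·f/(1−f), so D = Cmin,ss·Vd·(1−f)/f.
D = 6 × 113 × (1−f)/f ≈ 6 × 113 × 4.38361 ≈ 2972.09 mg.

2972 mg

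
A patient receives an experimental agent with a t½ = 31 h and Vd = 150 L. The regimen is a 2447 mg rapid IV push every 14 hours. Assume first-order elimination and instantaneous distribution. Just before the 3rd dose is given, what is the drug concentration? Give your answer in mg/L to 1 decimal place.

f = (1/2)^(τ/t½) = (1/2)^(14/31) ≈ 0.7312.
C₀ = D/Vd = 2447/150 ≈ 16.313 mg/L.
Before the 3rd dose, 2 doses have been given. Superposition: Cmin = C₀·(f + f²).
≈ 16.313 × (0.7312 + 0.5347) ≈ 16.313 × 1.2659 ≈ 20.651 mg/L.

20.7 mg/L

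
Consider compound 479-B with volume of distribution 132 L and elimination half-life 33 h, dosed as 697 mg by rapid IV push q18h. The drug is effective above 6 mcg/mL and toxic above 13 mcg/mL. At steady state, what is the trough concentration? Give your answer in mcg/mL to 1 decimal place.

11.5 mcg/mL

Over one 18-h interval, 18/33 ≈ 0.54545 half-lives elapse, leaving f ≈ 0.6852 of each dose.
Each bolus raises the concentration by D/Vd = 697/132 ≈ 5.280 mcg/mL.
Steady-state trough Cmin,ss = C₀·f/(1−f) ≈ 5.280 × 0.6852/0.3148 ≈ 11.493 mcg/mL.
Trough 11.5 mcg/mL vs MEC 6 mcg/mL: adequate.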